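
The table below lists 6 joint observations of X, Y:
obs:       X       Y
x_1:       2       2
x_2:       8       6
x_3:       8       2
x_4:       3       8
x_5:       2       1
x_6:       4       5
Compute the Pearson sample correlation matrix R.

Step 1 — column means:
  mean(X) = (2 + 8 + 8 + 3 + 2 + 4) / 6 = 27/6 = 4.5
  mean(Y) = (2 + 6 + 2 + 8 + 1 + 5) / 6 = 24/6 = 4

Step 2 — sample variances and covariances s[i,j] = (1/(n-1)) · Σ_k (x_{k,i} - mean_i) · (x_{k,j} - mean_j), with n-1 = 5:
  s[X,X] = ((-2.5)·(-2.5) + (3.5)·(3.5) + (3.5)·(3.5) + (-1.5)·(-1.5) + (-2.5)·(-2.5) + (-0.5)·(-0.5)) / 5 = 39.5/5 = 7.9
  s[X,Y] = ((-2.5)·(-2) + (3.5)·(2) + (3.5)·(-2) + (-1.5)·(4) + (-2.5)·(-3) + (-0.5)·(1)) / 5 = 6/5 = 1.2
  s[Y,Y] = ((-2)·(-2) + (2)·(2) + (-2)·(-2) + (4)·(4) + (-3)·(-3) + (1)·(1)) / 5 = 38/5 = 7.6
  Sample standard deviations s_i = √(s[i,i]):
  s(X) = √(7.9) = 2.8107
  s(Y) = √(7.6) = 2.7568

Step 3 — r_{ij} = s_{ij} / (s_i · s_j):
  r[X,X] = 1 (diagonal).
  r[X,Y] = 1.2 / (2.8107 · 2.7568) = 1.2 / 7.7485 = 0.1549
  r[Y,Y] = 1 (diagonal).

R is symmetric with unit diagonal. Assembling:

R = [[1, 0.1549],
 [0.1549, 1]]


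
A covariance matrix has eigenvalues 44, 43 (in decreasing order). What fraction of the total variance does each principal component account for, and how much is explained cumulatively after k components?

Step 1 — total variance = trace(Sigma) = Σ λ_i = 44 + 43 = 87.

Step 2 — fraction explained by component i = λ_i / Σ λ:
  PC1: 44/87 = 0.5057
  PC2: 43/87 = 0.4943

Step 3 — cumulative fraction after k components = (λ_1 + ... + λ_k) / Σ λ:
  k = 1: 44/87 = 0.5057
  k = 2: (44 + 43)/87 = 87/87 = 1

Summary (fraction, with percent):

explained: PC1 0.5057 (50.57%), PC2 0.4943 (49.43%);  cumulative: 0.5057, 1


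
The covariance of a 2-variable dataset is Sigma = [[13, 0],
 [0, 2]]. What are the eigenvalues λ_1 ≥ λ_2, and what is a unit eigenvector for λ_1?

Step 1 — characteristic polynomial of 2×2 Sigma:
  det(Sigma - λI) = λ² - trace · λ + det = 0.
  trace = 13 + 2 = 15, det = 13·2 - (0)² = 26.
Step 2 — discriminant:
  Δ = trace² - 4·det = 225 - 104 = 121.
Step 3 — eigenvalues:
  λ = (trace ± √Δ)/2 = (15 ± 11)/2,
  λ_1 = 13,  λ_2 = 2.

Step 4 — unit eigenvector for λ_1: Sigma is diagonal, so its eigenvectors are the coordinate axes. λ_1 = 13 is the diagonal entry on the first coordinate axis, hence
  v_1 = (1, 0) (||v_1|| = 1).

λ_1 = 13,  λ_2 = 2;  v_1 ≈ (1, 0)


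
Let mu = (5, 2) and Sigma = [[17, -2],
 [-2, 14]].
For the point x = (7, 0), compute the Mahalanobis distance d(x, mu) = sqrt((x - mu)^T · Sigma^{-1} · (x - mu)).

Step 1 — centre the observation: (x - mu) = (2, -2).

Step 2 — invert Sigma. det(Sigma) = 17·14 - (-2)² = 234.
  Sigma^{-1} = (1/det) · [[d, -b], [-b, a]] = [[0.0598, 0.0085],
 [0.0085, 0.0726]].

Step 3 — form the quadratic (x - mu)^T · Sigma^{-1} · (x - mu):
  Sigma^{-1} · (x - mu) = (0.1026, -0.1282).
  (x - mu)^T · [Sigma^{-1} · (x - mu)] = (2)·(0.1026) + (-2)·(-0.1282) = 0.4615.

Step 4 — take square root: d = √(0.4615) ≈ 0.6794.

d(x, mu) = √(0.4615) ≈ 0.6794


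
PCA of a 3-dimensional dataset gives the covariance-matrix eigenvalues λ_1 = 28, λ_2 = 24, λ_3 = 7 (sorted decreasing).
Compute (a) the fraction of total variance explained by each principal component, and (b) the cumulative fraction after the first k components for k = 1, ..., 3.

Step 1 — total variance = trace(Sigma) = Σ λ_i = 28 + 24 + 7 = 59.

Step 2 — fraction explained by component i = λ_i / Σ λ:
  PC1: 28/59 = 0.4746
  PC2: 24/59 = 0.4068
  PC3: 7/59 = 0.1186

Step 3 — cumulative fraction after k components = (λ_1 + ... + λ_k) / Σ λ:
  k = 1: 28/59 = 0.4746
  k = 2: (28 + 24)/59 = 52/59 = 0.8814
  k = 3: (28 + 24 + 7)/59 = 59/59 = 1

Summary (fraction, with percent):

explained: PC1 0.4746 (47.46%), PC2 0.4068 (40.68%), PC3 0.1186 (11.86%);  cumulative: 0.4746, 0.8814, 1


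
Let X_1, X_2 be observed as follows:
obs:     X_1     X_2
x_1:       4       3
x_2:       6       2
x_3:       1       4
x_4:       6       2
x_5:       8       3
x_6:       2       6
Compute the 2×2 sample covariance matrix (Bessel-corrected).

Step 1 — column means:
  mean(X_1) = (4 + 6 + 1 + 6 + 8 + 2) / 6 = 27/6 = 4.5
  mean(X_2) = (3 + 2 + 4 + 2 + 3 + 6) / 6 = 20/6 = 3.3333

Step 2 — sample covariance S[i,j] = (1/(n-1)) · Σ_k (x_{k,i} - mean_i) · (x_{k,j} - mean_j), with n-1 = 5.
  S[X_1,X_1] = ((-0.5)·(-0.5) + (1.5)·(1.5) + (-3.5)·(-3.5) + (1.5)·(1.5) + (3.5)·(3.5) + (-2.5)·(-2.5)) / 5 = 35.5/5 = 7.1
  S[X_1,X_2] = ((-0.5)·(-0.3333) + (1.5)·(-1.3333) + (-3.5)·(0.6667) + (1.5)·(-1.3333) + (3.5)·(-0.3333) + (-2.5)·(2.6667)) / 5 = -14/5 = -2.8
  S[X_2,X_2] = ((-0.3333)·(-0.3333) + (-1.3333)·(-1.3333) + (0.6667)·(0.6667) + (-1.3333)·(-1.3333) + (-0.3333)·(-0.3333) + (2.6667)·(2.6667)) / 5 = 11.3333/5 = 2.2667

S is symmetric (S[j,i] = S[i,j]). Assembling:

S = [[7.1, -2.8],
 [-2.8, 2.2667]]


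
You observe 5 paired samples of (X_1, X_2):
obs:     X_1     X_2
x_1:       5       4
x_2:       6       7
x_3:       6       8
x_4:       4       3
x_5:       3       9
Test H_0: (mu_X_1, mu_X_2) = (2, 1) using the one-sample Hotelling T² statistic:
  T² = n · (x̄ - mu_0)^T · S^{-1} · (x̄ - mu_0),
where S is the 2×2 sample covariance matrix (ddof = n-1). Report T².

Step 1 — sample mean vector:
  mean(X_1) = (5 + 6 + 6 + 4 + 3) / 5 = 24/5 = 4.8
  mean(X_2) = (4 + 7 + 8 + 3 + 9) / 5 = 31/5 = 6.2
  x̄ = (4.8, 6.2),  deviation x̄ - mu_0 = (4.8, 6.2) - (2, 1) = (2.8, 5.2).

Step 2 — sample covariance matrix, S[i,j] = (1/(n-1)) · Σ_k (x_{k,i} - mean_i) · (x_{k,j} - mean_j), divisor n-1 = 4:
  S[X_1,X_1] = ((0.2)·(0.2) + (1.2)·(1.2) + (1.2)·(1.2) + (-0.8)·(-0.8) + (-1.8)·(-1.8)) / 4 = 6.8/4 = 1.7
  S[X_1,X_2] = ((0.2)·(-2.2) + (1.2)·(0.8) + (1.2)·(1.8) + (-0.8)·(-3.2) + (-1.8)·(2.8)) / 4 = 0.2/4 = 0.05
  S[X_2,X_2] = ((-2.2)·(-2.2) + (0.8)·(0.8) + (1.8)·(1.8) + (-3.2)·(-3.2) + (2.8)·(2.8)) / 4 = 26.8/4 = 6.7
  S = [[1.7, 0.05],
 [0.05, 6.7]].

Step 3 — invert S. det(S) = 1.7·6.7 - (0.05)² = 11.3875.
  S^{-1} = (1/det) · [[d, -b], [-b, a]] = [[0.5884, -0.0044],
 [-0.0044, 0.1493]].

Step 4 — quadratic form (x̄ - mu_0)^T · S^{-1} · (x̄ - mu_0):
  S^{-1} · (x̄ - mu_0) = (1.6246, 0.764),
  (x̄ - mu_0)^T · [...] = (2.8)·(1.6246) + (5.2)·(0.764) = 8.5216.

Step 5 — scale by n: T² = 5 · 8.5216 = 42.6081.

T² ≈ 42.6081


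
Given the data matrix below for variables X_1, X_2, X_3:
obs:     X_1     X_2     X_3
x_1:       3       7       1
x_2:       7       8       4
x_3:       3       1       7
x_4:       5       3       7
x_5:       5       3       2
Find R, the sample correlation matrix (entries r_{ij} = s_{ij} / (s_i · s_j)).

Step 1 — column means:
  mean(X_1) = (3 + 7 + 3 + 5 + 5) / 5 = 23/5 = 4.6
  mean(X_2) = (7 + 8 + 1 + 3 + 3) / 5 = 22/5 = 4.4
  mean(X_3) = (1 + 4 + 7 + 7 + 2) / 5 = 21/5 = 4.2

Step 2 — sample variances and covariances s[i,j] = (1/(n-1)) · Σ_k (x_{k,i} - mean_i) · (x_{k,j} - mean_j), with n-1 = 4:
  s[X_1,X_1] = ((-1.6)·(-1.6) + (2.4)·(2.4) + (-1.6)·(-1.6) + (0.4)·(0.4) + (0.4)·(0.4)) / 4 = 11.2/4 = 2.8
  s[X_1,X_2] = ((-1.6)·(2.6) + (2.4)·(3.6) + (-1.6)·(-3.4) + (0.4)·(-1.4) + (0.4)·(-1.4)) / 4 = 8.8/4 = 2.2
  s[X_1,X_3] = ((-1.6)·(-3.2) + (2.4)·(-0.2) + (-1.6)·(2.8) + (0.4)·(2.8) + (0.4)·(-2.2)) / 4 = 0.4/4 = 0.1
  s[X_2,X_2] = ((2.6)·(2.6) + (3.6)·(3.6) + (-3.4)·(-3.4) + (-1.4)·(-1.4) + (-1.4)·(-1.4)) / 4 = 35.2/4 = 8.8
  s[X_2,X_3] = ((2.6)·(-3.2) + (3.6)·(-0.2) + (-3.4)·(2.8) + (-1.4)·(2.8) + (-1.4)·(-2.2)) / 4 = -19.4/4 = -4.85
  s[X_3,X_3] = ((-3.2)·(-3.2) + (-0.2)·(-0.2) + (2.8)·(2.8) + (2.8)·(2.8) + (-2.2)·(-2.2)) / 4 = 30.8/4 = 7.7
  Sample standard deviations s_i = √(s[i,i]):
  s(X_1) = √(2.8) = 1.6733
  s(X_2) = √(8.8) = 2.9665
  s(X_3) = √(7.7) = 2.7749

Step 3 — r_{ij} = s_{ij} / (s_i · s_j):
  r[X_1,X_1] = 1 (diagonal).
  r[X_1,X_2] = 2.2 / (1.6733 · 2.9665) = 2.2 / 4.9639 = 0.4432
  r[X_1,X_3] = 0.1 / (1.6733 · 2.7749) = 0.1 / 4.6433 = 0.0215
  r[X_2,X_2] = 1 (diagonal).
  r[X_2,X_3] = -4.85 / (2.9665 · 2.7749) = -4.85 / 8.2316 = -0.5892
  r[X_3,X_3] = 1 (diagonal).

R is symmetric with unit diagonal. Assembling:

R = [[1, 0.4432, 0.0215],
 [0.4432, 1, -0.5892],
 [0.0215, -0.5892, 1]]


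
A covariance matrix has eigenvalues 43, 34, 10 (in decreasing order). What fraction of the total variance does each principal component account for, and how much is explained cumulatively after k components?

Step 1 — total variance = trace(Sigma) = Σ λ_i = 43 + 34 + 10 = 87.

Step 2 — fraction explained by component i = λ_i / Σ λ:
  PC1: 43/87 = 0.4943
  PC2: 34/87 = 0.3908
  PC3: 10/87 = 0.1149

Step 3 — cumulative fraction after k components = (λ_1 + ... + λ_k) / Σ λ:
  k = 1: 43/87 = 0.4943
  k = 2: (43 + 34)/87 = 77/87 = 0.8851
  k = 3: (43 + 34 + 10)/87 = 87/87 = 1

Summary (fraction, with percent):

explained: PC1 0.4943 (49.43%), PC2 0.3908 (39.08%), PC3 0.1149 (11.49%);  cumulative: 0.4943, 0.8851, 1


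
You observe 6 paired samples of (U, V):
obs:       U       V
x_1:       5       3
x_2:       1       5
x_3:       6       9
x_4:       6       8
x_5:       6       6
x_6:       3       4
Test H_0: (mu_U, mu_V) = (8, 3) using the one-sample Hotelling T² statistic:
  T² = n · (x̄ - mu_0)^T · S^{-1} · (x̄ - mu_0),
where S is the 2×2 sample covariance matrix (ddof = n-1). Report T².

Step 1 — sample mean vector:
  mean(U) = (5 + 1 + 6 + 6 + 6 + 3) / 6 = 27/6 = 4.5
  mean(V) = (3 + 5 + 9 + 8 + 6 + 4) / 6 = 35/6 = 5.8333
  x̄ = (4.5, 5.8333),  deviation x̄ - mu_0 = (4.5, 5.8333) - (8, 3) = (-3.5, 2.8333).

Step 2 — sample covariance matrix, S[i,j] = (1/(n-1)) · Σ_k (x_{k,i} - mean_i) · (x_{k,j} - mean_j), divisor n-1 = 5:
  S[U,U] = ((0.5)·(0.5) + (-3.5)·(-3.5) + (1.5)·(1.5) + (1.5)·(1.5) + (1.5)·(1.5) + (-1.5)·(-1.5)) / 5 = 21.5/5 = 4.3
  S[U,V] = ((0.5)·(-2.8333) + (-3.5)·(-0.8333) + (1.5)·(3.1667) + (1.5)·(2.1667) + (1.5)·(0.1667) + (-1.5)·(-1.8333)) / 5 = 12.5/5 = 2.5
  S[V,V] = ((-2.8333)·(-2.8333) + (-0.8333)·(-0.8333) + (3.1667)·(3.1667) + (2.1667)·(2.1667) + (0.1667)·(0.1667) + (-1.8333)·(-1.8333)) / 5 = 26.8333/5 = 5.3667
  S = [[4.3, 2.5],
 [2.5, 5.3667]].

Step 3 — invert S. det(S) = 4.3·5.3667 - (2.5)² = 16.8267.
  S^{-1} = (1/det) · [[d, -b], [-b, a]] = [[0.3189, -0.1486],
 [-0.1486, 0.2555]].

Step 4 — quadratic form (x̄ - mu_0)^T · S^{-1} · (x̄ - mu_0):
  S^{-1} · (x̄ - mu_0) = (-1.5372, 1.2441),
  (x̄ - mu_0)^T · [...] = (-3.5)·(-1.5372) + (2.8333)·(1.2441) = 8.9052.

Step 5 — scale by n: T² = 6 · 8.9052 = 53.4311.

T² ≈ 53.4311


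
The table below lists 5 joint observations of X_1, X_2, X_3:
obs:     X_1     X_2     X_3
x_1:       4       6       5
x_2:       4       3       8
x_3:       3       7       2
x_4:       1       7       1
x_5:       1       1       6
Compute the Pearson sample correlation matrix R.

Step 1 — column means:
  mean(X_1) = (4 + 4 + 3 + 1 + 1) / 5 = 13/5 = 2.6
  mean(X_2) = (6 + 3 + 7 + 7 + 1) / 5 = 24/5 = 4.8
  mean(X_3) = (5 + 8 + 2 + 1 + 6) / 5 = 22/5 = 4.4

Step 2 — sample variances and covariances s[i,j] = (1/(n-1)) · Σ_k (x_{k,i} - mean_i) · (x_{k,j} - mean_j), with n-1 = 4:
  s[X_1,X_1] = ((1.4)·(1.4) + (1.4)·(1.4) + (0.4)·(0.4) + (-1.6)·(-1.6) + (-1.6)·(-1.6)) / 4 = 9.2/4 = 2.3
  s[X_1,X_2] = ((1.4)·(1.2) + (1.4)·(-1.8) + (0.4)·(2.2) + (-1.6)·(2.2) + (-1.6)·(-3.8)) / 4 = 2.6/4 = 0.65
  s[X_1,X_3] = ((1.4)·(0.6) + (1.4)·(3.6) + (0.4)·(-2.4) + (-1.6)·(-3.4) + (-1.6)·(1.6)) / 4 = 7.8/4 = 1.95
  s[X_2,X_2] = ((1.2)·(1.2) + (-1.8)·(-1.8) + (2.2)·(2.2) + (2.2)·(2.2) + (-3.8)·(-3.8)) / 4 = 28.8/4 = 7.2
  s[X_2,X_3] = ((1.2)·(0.6) + (-1.8)·(3.6) + (2.2)·(-2.4) + (2.2)·(-3.4) + (-3.8)·(1.6)) / 4 = -24.6/4 = -6.15
  s[X_3,X_3] = ((0.6)·(0.6) + (3.6)·(3.6) + (-2.4)·(-2.4) + (-3.4)·(-3.4) + (1.6)·(1.6)) / 4 = 33.2/4 = 8.3
  Sample standard deviations s_i = √(s[i,i]):
  s(X_1) = √(2.3) = 1.5166
  s(X_2) = √(7.2) = 2.6833
  s(X_3) = √(8.3) = 2.881

Step 3 — r_{ij} = s_{ij} / (s_i · s_j):
  r[X_1,X_1] = 1 (diagonal).
  r[X_1,X_2] = 0.65 / (1.5166 · 2.6833) = 0.65 / 4.0694 = 0.1597
  r[X_1,X_3] = 1.95 / (1.5166 · 2.881) = 1.95 / 4.3692 = 0.4463
  r[X_2,X_2] = 1 (diagonal).
  r[X_2,X_3] = -6.15 / (2.6833 · 2.881) = -6.15 / 7.7305 = -0.7956
  r[X_3,X_3] = 1 (diagonal).

R is symmetric with unit diagonal. Assembling:

R = [[1, 0.1597, 0.4463],
 [0.1597, 1, -0.7956],
 [0.4463, -0.7956, 1]]


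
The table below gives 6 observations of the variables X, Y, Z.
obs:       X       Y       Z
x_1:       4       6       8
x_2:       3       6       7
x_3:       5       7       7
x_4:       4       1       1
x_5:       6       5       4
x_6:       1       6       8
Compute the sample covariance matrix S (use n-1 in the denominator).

Step 1 — column means:
  mean(X) = (4 + 3 + 5 + 4 + 6 + 1) / 6 = 23/6 = 3.8333
  mean(Y) = (6 + 6 + 7 + 1 + 5 + 6) / 6 = 31/6 = 5.1667
  mean(Z) = (8 + 7 + 7 + 1 + 4 + 8) / 6 = 35/6 = 5.8333

Step 2 — sample covariance S[i,j] = (1/(n-1)) · Σ_k (x_{k,i} - mean_i) · (x_{k,j} - mean_j), with n-1 = 5.
  S[X,X] = ((0.1667)·(0.1667) + (-0.8333)·(-0.8333) + (1.1667)·(1.1667) + (0.1667)·(0.1667) + (2.1667)·(2.1667) + (-2.8333)·(-2.8333)) / 5 = 14.8333/5 = 2.9667
  S[X,Y] = ((0.1667)·(0.8333) + (-0.8333)·(0.8333) + (1.1667)·(1.8333) + (0.1667)·(-4.1667) + (2.1667)·(-0.1667) + (-2.8333)·(0.8333)) / 5 = -1.8333/5 = -0.3667
  S[X,Z] = ((0.1667)·(2.1667) + (-0.8333)·(1.1667) + (1.1667)·(1.1667) + (0.1667)·(-4.8333) + (2.1667)·(-1.8333) + (-2.8333)·(2.1667)) / 5 = -10.1667/5 = -2.0333
  S[Y,Y] = ((0.8333)·(0.8333) + (0.8333)·(0.8333) + (1.8333)·(1.8333) + (-4.1667)·(-4.1667) + (-0.1667)·(-0.1667) + (0.8333)·(0.8333)) / 5 = 22.8333/5 = 4.5667
  S[Y,Z] = ((0.8333)·(2.1667) + (0.8333)·(1.1667) + (1.8333)·(1.1667) + (-4.1667)·(-4.8333) + (-0.1667)·(-1.8333) + (0.8333)·(2.1667)) / 5 = 27.1667/5 = 5.4333
  S[Z,Z] = ((2.1667)·(2.1667) + (1.1667)·(1.1667) + (1.1667)·(1.1667) + (-4.8333)·(-4.8333) + (-1.8333)·(-1.8333) + (2.1667)·(2.1667)) / 5 = 38.8333/5 = 7.7667

S is symmetric (S[j,i] = S[i,j]). Assembling:

S = [[2.9667, -0.3667, -2.0333],
 [-0.3667, 4.5667, 5.4333],
 [-2.0333, 5.4333, 7.7667]]


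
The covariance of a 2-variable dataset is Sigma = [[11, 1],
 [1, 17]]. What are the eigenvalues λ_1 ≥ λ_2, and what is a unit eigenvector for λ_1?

Step 1 — characteristic polynomial of 2×2 Sigma:
  det(Sigma - λI) = λ² - trace · λ + det = 0.
  trace = 11 + 17 = 28, det = 11·17 - (1)² = 186.
Step 2 — discriminant:
  Δ = trace² - 4·det = 784 - 744 = 40.
Step 3 — eigenvalues:
  λ = (trace ± √Δ)/2 = (28 ± 6.3246)/2,
  λ_1 = 17.1623,  λ_2 = 10.8377.

Step 4 — unit eigenvector for λ_1: solve (Sigma - λ_1 I)v = 0. First row:
  (11 - 17.1623)·v_x + (1)·v_y = 0, i.e. (-6.1623)·v_x + (1)·v_y = 0,
  so v ∝ (b, λ_1 - a) = (1, 6.1623) = u.
  ||u|| = √((1)² + (6.1623)²) = √(38.9737) ≈ 6.2429,
  v_1 = u/||u|| ≈ (0.1602, 0.9871) (||v_1|| = 1).

λ_1 = 17.1623,  λ_2 = 10.8377;  v_1 ≈ (0.1602, 0.9871)


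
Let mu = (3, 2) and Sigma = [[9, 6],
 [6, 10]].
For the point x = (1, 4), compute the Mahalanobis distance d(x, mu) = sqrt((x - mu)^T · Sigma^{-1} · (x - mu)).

Step 1 — centre the observation: (x - mu) = (-2, 2).

Step 2 — invert Sigma. det(Sigma) = 9·10 - (6)² = 54.
  Sigma^{-1} = (1/det) · [[d, -b], [-b, a]] = [[0.1852, -0.1111],
 [-0.1111, 0.1667]].

Step 3 — form the quadratic (x - mu)^T · Sigma^{-1} · (x - mu):
  Sigma^{-1} · (x - mu) = (-0.5926, 0.5556).
  (x - mu)^T · [Sigma^{-1} · (x - mu)] = (-2)·(-0.5926) + (2)·(0.5556) = 2.2963.

Step 4 — take square root: d = √(2.2963) ≈ 1.5154.

d(x, mu) = √(2.2963) ≈ 1.5154


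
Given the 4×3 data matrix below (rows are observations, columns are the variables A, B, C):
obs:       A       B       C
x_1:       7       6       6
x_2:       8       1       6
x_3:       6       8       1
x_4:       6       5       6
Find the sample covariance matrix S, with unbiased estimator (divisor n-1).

Step 1 — column means:
  mean(A) = (7 + 8 + 6 + 6) / 4 = 27/4 = 6.75
  mean(B) = (6 + 1 + 8 + 5) / 4 = 20/4 = 5
  mean(C) = (6 + 6 + 1 + 6) / 4 = 19/4 = 4.75

Step 2 — sample covariance S[i,j] = (1/(n-1)) · Σ_k (x_{k,i} - mean_i) · (x_{k,j} - mean_j), with n-1 = 3.
  S[A,A] = ((0.25)·(0.25) + (1.25)·(1.25) + (-0.75)·(-0.75) + (-0.75)·(-0.75)) / 3 = 2.75/3 = 0.9167
  S[A,B] = ((0.25)·(1) + (1.25)·(-4) + (-0.75)·(3) + (-0.75)·(0)) / 3 = -7/3 = -2.3333
  S[A,C] = ((0.25)·(1.25) + (1.25)·(1.25) + (-0.75)·(-3.75) + (-0.75)·(1.25)) / 3 = 3.75/3 = 1.25
  S[B,B] = ((1)·(1) + (-4)·(-4) + (3)·(3) + (0)·(0)) / 3 = 26/3 = 8.6667
  S[B,C] = ((1)·(1.25) + (-4)·(1.25) + (3)·(-3.75) + (0)·(1.25)) / 3 = -15/3 = -5
  S[C,C] = ((1.25)·(1.25) + (1.25)·(1.25) + (-3.75)·(-3.75) + (1.25)·(1.25)) / 3 = 18.75/3 = 6.25

S is symmetric (S[j,i] = S[i,j]). Assembling:

S = [[0.9167, -2.3333, 1.25],
 [-2.3333, 8.6667, -5],
 [1.25, -5, 6.25]]


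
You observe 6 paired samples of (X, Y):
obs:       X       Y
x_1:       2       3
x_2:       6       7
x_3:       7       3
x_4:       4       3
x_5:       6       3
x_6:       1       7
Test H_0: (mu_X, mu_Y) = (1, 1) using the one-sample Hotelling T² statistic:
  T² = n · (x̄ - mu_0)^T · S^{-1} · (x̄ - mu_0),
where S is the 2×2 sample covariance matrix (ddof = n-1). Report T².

Step 1 — sample mean vector:
  mean(X) = (2 + 6 + 7 + 4 + 6 + 1) / 6 = 26/6 = 4.3333
  mean(Y) = (3 + 7 + 3 + 3 + 3 + 7) / 6 = 26/6 = 4.3333
  x̄ = (4.3333, 4.3333),  deviation x̄ - mu_0 = (4.3333, 4.3333) - (1, 1) = (3.3333, 3.3333).

Step 2 — sample covariance matrix, S[i,j] = (1/(n-1)) · Σ_k (x_{k,i} - mean_i) · (x_{k,j} - mean_j), divisor n-1 = 5:
  S[X,X] = ((-2.3333)·(-2.3333) + (1.6667)·(1.6667) + (2.6667)·(2.6667) + (-0.3333)·(-0.3333) + (1.6667)·(1.6667) + (-3.3333)·(-3.3333)) / 5 = 29.3333/5 = 5.8667
  S[X,Y] = ((-2.3333)·(-1.3333) + (1.6667)·(2.6667) + (2.6667)·(-1.3333) + (-0.3333)·(-1.3333) + (1.6667)·(-1.3333) + (-3.3333)·(2.6667)) / 5 = -6.6667/5 = -1.3333
  S[Y,Y] = ((-1.3333)·(-1.3333) + (2.6667)·(2.6667) + (-1.3333)·(-1.3333) + (-1.3333)·(-1.3333) + (-1.3333)·(-1.3333) + (2.6667)·(2.6667)) / 5 = 21.3333/5 = 4.2667
  S = [[5.8667, -1.3333],
 [-1.3333, 4.2667]].

Step 3 — invert S. det(S) = 5.8667·4.2667 - (-1.3333)² = 23.2533.
  S^{-1} = (1/det) · [[d, -b], [-b, a]] = [[0.1835, 0.0573],
 [0.0573, 0.2523]].

Step 4 — quadratic form (x̄ - mu_0)^T · S^{-1} · (x̄ - mu_0):
  S^{-1} · (x̄ - mu_0) = (0.8028, 1.0321),
  (x̄ - mu_0)^T · [...] = (3.3333)·(0.8028) + (3.3333)·(1.0321) = 6.1162.

Step 5 — scale by n: T² = 6 · 6.1162 = 36.6972.

T² ≈ 36.6972


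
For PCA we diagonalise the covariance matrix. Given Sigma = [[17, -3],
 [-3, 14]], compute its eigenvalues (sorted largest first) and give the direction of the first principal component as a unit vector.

Step 1 — characteristic polynomial of 2×2 Sigma:
  det(Sigma - λI) = λ² - trace · λ + det = 0.
  trace = 17 + 14 = 31, det = 17·14 - (-3)² = 229.
Step 2 — discriminant:
  Δ = trace² - 4·det = 961 - 916 = 45.
Step 3 — eigenvalues:
  λ = (trace ± √Δ)/2 = (31 ± 6.7082)/2,
  λ_1 = 18.8541,  λ_2 = 12.1459.

Step 4 — unit eigenvector for λ_1: solve (Sigma - λ_1 I)v = 0. First row:
  (17 - 18.8541)·v_x + (-3)·v_y = 0, i.e. (-1.8541)·v_x + (-3)·v_y = 0,
  so v ∝ (b, λ_1 - a) = (-3, 1.8541); multiply by -1 so the first entry is positive: u = (3, -1.8541).
  ||u|| = √((3)² + (-1.8541)²) = √(12.4377) ≈ 3.5267,
  v_1 = u/||u|| ≈ (0.8507, -0.5257) (||v_1|| = 1).

λ_1 = 18.8541,  λ_2 = 12.1459;  v_1 ≈ (0.8507, -0.5257)


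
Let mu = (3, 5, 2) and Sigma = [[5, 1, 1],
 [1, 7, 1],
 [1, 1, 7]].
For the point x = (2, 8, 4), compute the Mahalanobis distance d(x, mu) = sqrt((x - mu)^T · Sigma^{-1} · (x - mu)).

Step 1 — centre the observation: (x - mu) = (-1, 3, 2).

Step 2 — invert Sigma (cofactor / det for 3×3, or solve directly):
  Sigma^{-1} = [[0.2105, -0.0263, -0.0263],
 [-0.0263, 0.1491, -0.0175],
 [-0.0263, -0.0175, 0.1491]].

Step 3 — form the quadratic (x - mu)^T · Sigma^{-1} · (x - mu):
  Sigma^{-1} · (x - mu) = (-0.3421, 0.4386, 0.2719).
  (x - mu)^T · [Sigma^{-1} · (x - mu)] = (-1)·(-0.3421) + (3)·(0.4386) + (2)·(0.2719) = 2.2018.

Step 4 — take square root: d = √(2.2018) ≈ 1.4838.

d(x, mu) = √(2.2018) ≈ 1.4838


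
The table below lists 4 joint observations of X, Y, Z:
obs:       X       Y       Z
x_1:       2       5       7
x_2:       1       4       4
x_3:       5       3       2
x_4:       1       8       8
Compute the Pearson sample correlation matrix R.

Step 1 — column means:
  mean(X) = (2 + 1 + 5 + 1) / 4 = 9/4 = 2.25
  mean(Y) = (5 + 4 + 3 + 8) / 4 = 20/4 = 5
  mean(Z) = (7 + 4 + 2 + 8) / 4 = 21/4 = 5.25

Step 2 — sample variances and covariances s[i,j] = (1/(n-1)) · Σ_k (x_{k,i} - mean_i) · (x_{k,j} - mean_j), with n-1 = 3:
  s[X,X] = ((-0.25)·(-0.25) + (-1.25)·(-1.25) + (2.75)·(2.75) + (-1.25)·(-1.25)) / 3 = 10.75/3 = 3.5833
  s[X,Y] = ((-0.25)·(0) + (-1.25)·(-1) + (2.75)·(-2) + (-1.25)·(3)) / 3 = -8/3 = -2.6667
  s[X,Z] = ((-0.25)·(1.75) + (-1.25)·(-1.25) + (2.75)·(-3.25) + (-1.25)·(2.75)) / 3 = -11.25/3 = -3.75
  s[Y,Y] = ((0)·(0) + (-1)·(-1) + (-2)·(-2) + (3)·(3)) / 3 = 14/3 = 4.6667
  s[Y,Z] = ((0)·(1.75) + (-1)·(-1.25) + (-2)·(-3.25) + (3)·(2.75)) / 3 = 16/3 = 5.3333
  s[Z,Z] = ((1.75)·(1.75) + (-1.25)·(-1.25) + (-3.25)·(-3.25) + (2.75)·(2.75)) / 3 = 22.75/3 = 7.5833
  Sample standard deviations s_i = √(s[i,i]):
  s(X) = √(3.5833) = 1.893
  s(Y) = √(4.6667) = 2.1602
  s(Z) = √(7.5833) = 2.7538

Step 3 — r_{ij} = s_{ij} / (s_i · s_j):
  r[X,X] = 1 (diagonal).
  r[X,Y] = -2.6667 / (1.893 · 2.1602) = -2.6667 / 4.0893 = -0.6521
  r[X,Z] = -3.75 / (1.893 · 2.7538) = -3.75 / 5.2128 = -0.7194
  r[Y,Y] = 1 (diagonal).
  r[Y,Z] = 5.3333 / (2.1602 · 2.7538) = 5.3333 / 5.9489 = 0.8965
  r[Z,Z] = 1 (diagonal).

R is symmetric with unit diagonal. Assembling:

R = [[1, -0.6521, -0.7194],
 [-0.6521, 1, 0.8965],
 [-0.7194, 0.8965, 1]]


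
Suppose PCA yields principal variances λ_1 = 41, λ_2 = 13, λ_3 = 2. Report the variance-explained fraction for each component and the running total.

Step 1 — total variance = trace(Sigma) = Σ λ_i = 41 + 13 + 2 = 56.

Step 2 — fraction explained by component i = λ_i / Σ λ:
  PC1: 41/56 = 0.7321
  PC2: 13/56 = 0.2321
  PC3: 2/56 = 0.0357

Step 3 — cumulative fraction after k components = (λ_1 + ... + λ_k) / Σ λ:
  k = 1: 41/56 = 0.7321
  k = 2: (41 + 13)/56 = 54/56 = 0.9643
  k = 3: (41 + 13 + 2)/56 = 56/56 = 1

Summary (fraction, with percent):

explained: PC1 0.7321 (73.21%), PC2 0.2321 (23.21%), PC3 0.0357 (3.57%);  cumulative: 0.7321, 0.9643, 1


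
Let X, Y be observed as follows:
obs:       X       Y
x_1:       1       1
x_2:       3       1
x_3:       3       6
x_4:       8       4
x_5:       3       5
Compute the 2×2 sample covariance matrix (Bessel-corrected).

Step 1 — column means:
  mean(X) = (1 + 3 + 3 + 8 + 3) / 5 = 18/5 = 3.6
  mean(Y) = (1 + 1 + 6 + 4 + 5) / 5 = 17/5 = 3.4

Step 2 — sample covariance S[i,j] = (1/(n-1)) · Σ_k (x_{k,i} - mean_i) · (x_{k,j} - mean_j), with n-1 = 4.
  S[X,X] = ((-2.6)·(-2.6) + (-0.6)·(-0.6) + (-0.6)·(-0.6) + (4.4)·(4.4) + (-0.6)·(-0.6)) / 4 = 27.2/4 = 6.8
  S[X,Y] = ((-2.6)·(-2.4) + (-0.6)·(-2.4) + (-0.6)·(2.6) + (4.4)·(0.6) + (-0.6)·(1.6)) / 4 = 7.8/4 = 1.95
  S[Y,Y] = ((-2.4)·(-2.4) + (-2.4)·(-2.4) + (2.6)·(2.6) + (0.6)·(0.6) + (1.6)·(1.6)) / 4 = 21.2/4 = 5.3

S is symmetric (S[j,i] = S[i,j]). Assembling:

S = [[6.8, 1.95],
 [1.95, 5.3]]


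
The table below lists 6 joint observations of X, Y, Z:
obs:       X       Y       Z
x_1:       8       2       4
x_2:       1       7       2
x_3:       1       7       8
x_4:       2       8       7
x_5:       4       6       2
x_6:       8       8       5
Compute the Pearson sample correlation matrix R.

Step 1 — column means:
  mean(X) = (8 + 1 + 1 + 2 + 4 + 8) / 6 = 24/6 = 4
  mean(Y) = (2 + 7 + 7 + 8 + 6 + 8) / 6 = 38/6 = 6.3333
  mean(Z) = (4 + 2 + 8 + 7 + 2 + 5) / 6 = 28/6 = 4.6667

Step 2 — sample variances and covariances s[i,j] = (1/(n-1)) · Σ_k (x_{k,i} - mean_i) · (x_{k,j} - mean_j), with n-1 = 5:
  s[X,X] = ((4)·(4) + (-3)·(-3) + (-3)·(-3) + (-2)·(-2) + (0)·(0) + (4)·(4)) / 5 = 54/5 = 10.8
  s[X,Y] = ((4)·(-4.3333) + (-3)·(0.6667) + (-3)·(0.6667) + (-2)·(1.6667) + (0)·(-0.3333) + (4)·(1.6667)) / 5 = -18/5 = -3.6
  s[X,Z] = ((4)·(-0.6667) + (-3)·(-2.6667) + (-3)·(3.3333) + (-2)·(2.3333) + (0)·(-2.6667) + (4)·(0.3333)) / 5 = -8/5 = -1.6
  s[Y,Y] = ((-4.3333)·(-4.3333) + (0.6667)·(0.6667) + (0.6667)·(0.6667) + (1.6667)·(1.6667) + (-0.3333)·(-0.3333) + (1.6667)·(1.6667)) / 5 = 25.3333/5 = 5.0667
  s[Y,Z] = ((-4.3333)·(-0.6667) + (0.6667)·(-2.6667) + (0.6667)·(3.3333) + (1.6667)·(2.3333) + (-0.3333)·(-2.6667) + (1.6667)·(0.3333)) / 5 = 8.6667/5 = 1.7333
  s[Z,Z] = ((-0.6667)·(-0.6667) + (-2.6667)·(-2.6667) + (3.3333)·(3.3333) + (2.3333)·(2.3333) + (-2.6667)·(-2.6667) + (0.3333)·(0.3333)) / 5 = 31.3333/5 = 6.2667
  Sample standard deviations s_i = √(s[i,i]):
  s(X) = √(10.8) = 3.2863
  s(Y) = √(5.0667) = 2.2509
  s(Z) = √(6.2667) = 2.5033

Step 3 — r_{ij} = s_{ij} / (s_i · s_j):
  r[X,X] = 1 (diagonal).
  r[X,Y] = -3.6 / (3.2863 · 2.2509) = -3.6 / 7.3973 = -0.4867
  r[X,Z] = -1.6 / (3.2863 · 2.5033) = -1.6 / 8.2268 = -0.1945
  r[Y,Y] = 1 (diagonal).
  r[Y,Z] = 1.7333 / (2.2509 · 2.5033) = 1.7333 / 5.6348 = 0.3076
  r[Z,Z] = 1 (diagonal).

R is symmetric with unit diagonal. Assembling:

R = [[1, -0.4867, -0.1945],
 [-0.4867, 1, 0.3076],
 [-0.1945, 0.3076, 1]]


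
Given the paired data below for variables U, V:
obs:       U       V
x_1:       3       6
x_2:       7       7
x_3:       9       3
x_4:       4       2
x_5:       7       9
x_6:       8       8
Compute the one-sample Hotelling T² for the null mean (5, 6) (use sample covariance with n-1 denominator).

Step 1 — sample mean vector:
  mean(U) = (3 + 7 + 9 + 4 + 7 + 8) / 6 = 38/6 = 6.3333
  mean(V) = (6 + 7 + 3 + 2 + 9 + 8) / 6 = 35/6 = 5.8333
  x̄ = (6.3333, 5.8333),  deviation x̄ - mu_0 = (6.3333, 5.8333) - (5, 6) = (1.3333, -0.1667).

Step 2 — sample covariance matrix, S[i,j] = (1/(n-1)) · Σ_k (x_{k,i} - mean_i) · (x_{k,j} - mean_j), divisor n-1 = 5:
  S[U,U] = ((-3.3333)·(-3.3333) + (0.6667)·(0.6667) + (2.6667)·(2.6667) + (-2.3333)·(-2.3333) + (0.6667)·(0.6667) + (1.6667)·(1.6667)) / 5 = 27.3333/5 = 5.4667
  S[U,V] = ((-3.3333)·(0.1667) + (0.6667)·(1.1667) + (2.6667)·(-2.8333) + (-2.3333)·(-3.8333) + (0.6667)·(3.1667) + (1.6667)·(2.1667)) / 5 = 7.3333/5 = 1.4667
  S[V,V] = ((0.1667)·(0.1667) + (1.1667)·(1.1667) + (-2.8333)·(-2.8333) + (-3.8333)·(-3.8333) + (3.1667)·(3.1667) + (2.1667)·(2.1667)) / 5 = 38.8333/5 = 7.7667
  S = [[5.4667, 1.4667],
 [1.4667, 7.7667]].

Step 3 — invert S. det(S) = 5.4667·7.7667 - (1.4667)² = 40.3067.
  S^{-1} = (1/det) · [[d, -b], [-b, a]] = [[0.1927, -0.0364],
 [-0.0364, 0.1356]].

Step 4 — quadratic form (x̄ - mu_0)^T · S^{-1} · (x̄ - mu_0):
  S^{-1} · (x̄ - mu_0) = (0.263, -0.0711),
  (x̄ - mu_0)^T · [...] = (1.3333)·(0.263) + (-0.1667)·(-0.0711) = 0.3625.

Step 5 — scale by n: T² = 6 · 0.3625 = 2.175.

T² ≈ 2.175


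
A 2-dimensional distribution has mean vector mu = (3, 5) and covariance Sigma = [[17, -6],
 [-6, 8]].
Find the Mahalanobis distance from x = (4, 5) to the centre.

Step 1 — centre the observation: (x - mu) = (1, 0).

Step 2 — invert Sigma. det(Sigma) = 17·8 - (-6)² = 100.
  Sigma^{-1} = (1/det) · [[d, -b], [-b, a]] = [[0.08, 0.06],
 [0.06, 0.17]].

Step 3 — form the quadratic (x - mu)^T · Sigma^{-1} · (x - mu):
  Sigma^{-1} · (x - mu) = (0.08, 0.06).
  (x - mu)^T · [Sigma^{-1} · (x - mu)] = (1)·(0.08) + (0)·(0.06) = 0.08.

Step 4 — take square root: d = √(0.08) ≈ 0.2828.

d(x, mu) = √(0.08) ≈ 0.2828


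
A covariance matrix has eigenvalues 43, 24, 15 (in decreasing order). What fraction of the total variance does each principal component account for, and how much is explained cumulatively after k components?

Step 1 — total variance = trace(Sigma) = Σ λ_i = 43 + 24 + 15 = 82.

Step 2 — fraction explained by component i = λ_i / Σ λ:
  PC1: 43/82 = 0.5244
  PC2: 24/82 = 0.2927
  PC3: 15/82 = 0.1829

Step 3 — cumulative fraction after k components = (λ_1 + ... + λ_k) / Σ λ:
  k = 1: 43/82 = 0.5244
  k = 2: (43 + 24)/82 = 67/82 = 0.8171
  k = 3: (43 + 24 + 15)/82 = 82/82 = 1

Summary (fraction, with percent):

explained: PC1 0.5244 (52.44%), PC2 0.2927 (29.27%), PC3 0.1829 (18.29%);  cumulative: 0.5244, 0.8171, 1


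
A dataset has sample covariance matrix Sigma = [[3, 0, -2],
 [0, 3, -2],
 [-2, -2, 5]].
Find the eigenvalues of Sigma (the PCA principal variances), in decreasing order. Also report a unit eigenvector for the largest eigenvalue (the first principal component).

Step 1 — characteristic polynomial p(λ) = det(λI - Sigma) = λ³ - tr·λ² + c_1·λ - det, where tr = trace, c_1 = sum of the principal 2×2 minors, det = det(Sigma):
  tr = 3 + 3 + 5 = 11,
  c_1 = (3·3 - (0)²) + (3·5 - (-2)²) + (3·5 - (-2)²) = 9 + 11 + 11 = 31,
  det = 3·(3·5 - (-2)²) - (0)·((0)·5 - (-2)·(-2)) + (-2)·((0)·(-2) - 3·(-2)) = 3·(11) - (0)·(-4) + (-2)·(6) = 21.
  So p(λ) = λ³ - 11λ² + 31λ - 21.
Step 2 — look for an integer root (rational root theorem: any rational root is an integer divisor of 21). Testing λ = 1:
  p(1) = 1 - 11 + 31 - 21 = 0  ✓
  Dividing out (λ - 1): p(λ) = (λ - 1)(λ² - 10λ + 21).
Step 3 — remaining eigenvalues from the quadratic λ² - 10λ + 21 = 0:
  Δ = 10² - 4·21 = 100 - 84 = 16,  λ = (10 ± √16)/2 = (10 ± 4)/2 = 7 or 3.
  Sorted: λ_1 = 7,  λ_2 = 3,  λ_3 = 1  (check: sum = 11 = tr ✓).

Step 4 — unit eigenvector for λ_1 = 7: v spans the null space of (Sigma - λ_1 I), whose rows are
  r_1 = (-4, 0, -2),  r_2 = (0, -4, -2),  r_3 = (-2, -2, -2).
  v is orthogonal to every row, so take v ∝ r_1 × r_2 = ((0)·(-2) - (-2)·(-4), (-2)·(0) - (-4)·(-2), (-4)·(-4) - (0)·(0)) = (-8, -8, 16).
  Rescale (divide by 8; multiply by -1 so the first nonzero entry is positive): u = (1, 1, -2).
  ||u|| = √((1)² + (1)² + (-2)²) = √(6) ≈ 2.4495,  v_1 = u/||u|| ≈ (0.4082, 0.4082, -0.8165) (||v_1|| = 1).

λ_1 = 7,  λ_2 = 3,  λ_3 = 1;  v_1 ≈ (0.4082, 0.4082, -0.8165)


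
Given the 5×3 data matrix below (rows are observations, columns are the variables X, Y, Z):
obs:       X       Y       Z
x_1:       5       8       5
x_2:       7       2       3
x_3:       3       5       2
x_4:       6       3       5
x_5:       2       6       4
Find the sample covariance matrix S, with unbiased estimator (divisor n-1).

Step 1 — column means:
  mean(X) = (5 + 7 + 3 + 6 + 2) / 5 = 23/5 = 4.6
  mean(Y) = (8 + 2 + 5 + 3 + 6) / 5 = 24/5 = 4.8
  mean(Z) = (5 + 3 + 2 + 5 + 4) / 5 = 19/5 = 3.8

Step 2 — sample covariance S[i,j] = (1/(n-1)) · Σ_k (x_{k,i} - mean_i) · (x_{k,j} - mean_j), with n-1 = 4.
  S[X,X] = ((0.4)·(0.4) + (2.4)·(2.4) + (-1.6)·(-1.6) + (1.4)·(1.4) + (-2.6)·(-2.6)) / 4 = 17.2/4 = 4.3
  S[X,Y] = ((0.4)·(3.2) + (2.4)·(-2.8) + (-1.6)·(0.2) + (1.4)·(-1.8) + (-2.6)·(1.2)) / 4 = -11.4/4 = -2.85
  S[X,Z] = ((0.4)·(1.2) + (2.4)·(-0.8) + (-1.6)·(-1.8) + (1.4)·(1.2) + (-2.6)·(0.2)) / 4 = 2.6/4 = 0.65
  S[Y,Y] = ((3.2)·(3.2) + (-2.8)·(-2.8) + (0.2)·(0.2) + (-1.8)·(-1.8) + (1.2)·(1.2)) / 4 = 22.8/4 = 5.7
  S[Y,Z] = ((3.2)·(1.2) + (-2.8)·(-0.8) + (0.2)·(-1.8) + (-1.8)·(1.2) + (1.2)·(0.2)) / 4 = 3.8/4 = 0.95
  S[Z,Z] = ((1.2)·(1.2) + (-0.8)·(-0.8) + (-1.8)·(-1.8) + (1.2)·(1.2) + (0.2)·(0.2)) / 4 = 6.8/4 = 1.7

S is symmetric (S[j,i] = S[i,j]). Assembling:

S = [[4.3, -2.85, 0.65],
 [-2.85, 5.7, 0.95],
 [0.65, 0.95, 1.7]]


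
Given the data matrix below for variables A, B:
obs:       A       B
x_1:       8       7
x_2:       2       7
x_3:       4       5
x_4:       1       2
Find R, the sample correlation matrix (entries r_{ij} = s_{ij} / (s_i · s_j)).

Step 1 — column means:
  mean(A) = (8 + 2 + 4 + 1) / 4 = 15/4 = 3.75
  mean(B) = (7 + 7 + 5 + 2) / 4 = 21/4 = 5.25

Step 2 — sample variances and covariances s[i,j] = (1/(n-1)) · Σ_k (x_{k,i} - mean_i) · (x_{k,j} - mean_j), with n-1 = 3:
  s[A,A] = ((4.25)·(4.25) + (-1.75)·(-1.75) + (0.25)·(0.25) + (-2.75)·(-2.75)) / 3 = 28.75/3 = 9.5833
  s[A,B] = ((4.25)·(1.75) + (-1.75)·(1.75) + (0.25)·(-0.25) + (-2.75)·(-3.25)) / 3 = 13.25/3 = 4.4167
  s[B,B] = ((1.75)·(1.75) + (1.75)·(1.75) + (-0.25)·(-0.25) + (-3.25)·(-3.25)) / 3 = 16.75/3 = 5.5833
  Sample standard deviations s_i = √(s[i,i]):
  s(A) = √(9.5833) = 3.0957
  s(B) = √(5.5833) = 2.3629

Step 3 — r_{ij} = s_{ij} / (s_i · s_j):
  r[A,A] = 1 (diagonal).
  r[A,B] = 4.4167 / (3.0957 · 2.3629) = 4.4167 / 7.3148 = 0.6038
  r[B,B] = 1 (diagonal).

R is symmetric with unit diagonal. Assembling:

R = [[1, 0.6038],
 [0.6038, 1]]


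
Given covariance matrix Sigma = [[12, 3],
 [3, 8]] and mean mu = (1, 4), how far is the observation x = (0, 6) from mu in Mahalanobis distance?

Step 1 — centre the observation: (x - mu) = (-1, 2).

Step 2 — invert Sigma. det(Sigma) = 12·8 - (3)² = 87.
  Sigma^{-1} = (1/det) · [[d, -b], [-b, a]] = [[0.092, -0.0345],
 [-0.0345, 0.1379]].

Step 3 — form the quadratic (x - mu)^T · Sigma^{-1} · (x - mu):
  Sigma^{-1} · (x - mu) = (-0.1609, 0.3103).
  (x - mu)^T · [Sigma^{-1} · (x - mu)] = (-1)·(-0.1609) + (2)·(0.3103) = 0.7816.

Step 4 — take square root: d = √(0.7816) ≈ 0.8841.

d(x, mu) = √(0.7816) ≈ 0.8841


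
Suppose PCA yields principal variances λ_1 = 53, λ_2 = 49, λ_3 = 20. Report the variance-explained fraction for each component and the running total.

Step 1 — total variance = trace(Sigma) = Σ λ_i = 53 + 49 + 20 = 122.

Step 2 — fraction explained by component i = λ_i / Σ λ:
  PC1: 53/122 = 0.4344
  PC2: 49/122 = 0.4016
  PC3: 20/122 = 0.1639

Step 3 — cumulative fraction after k components = (λ_1 + ... + λ_k) / Σ λ:
  k = 1: 53/122 = 0.4344
  k = 2: (53 + 49)/122 = 102/122 = 0.8361
  k = 3: (53 + 49 + 20)/122 = 122/122 = 1

Summary (fraction, with percent):

explained: PC1 0.4344 (43.44%), PC2 0.4016 (40.16%), PC3 0.1639 (16.39%);  cumulative: 0.4344, 0.8361, 1


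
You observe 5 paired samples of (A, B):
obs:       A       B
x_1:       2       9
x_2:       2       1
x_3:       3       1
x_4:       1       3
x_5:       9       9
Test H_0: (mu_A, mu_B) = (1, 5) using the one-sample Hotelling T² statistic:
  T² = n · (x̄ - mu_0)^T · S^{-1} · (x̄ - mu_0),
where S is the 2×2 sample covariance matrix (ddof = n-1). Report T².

Step 1 — sample mean vector:
  mean(A) = (2 + 2 + 3 + 1 + 9) / 5 = 17/5 = 3.4
  mean(B) = (9 + 1 + 1 + 3 + 9) / 5 = 23/5 = 4.6
  x̄ = (3.4, 4.6),  deviation x̄ - mu_0 = (3.4, 4.6) - (1, 5) = (2.4, -0.4).

Step 2 — sample covariance matrix, S[i,j] = (1/(n-1)) · Σ_k (x_{k,i} - mean_i) · (x_{k,j} - mean_j), divisor n-1 = 4:
  S[A,A] = ((-1.4)·(-1.4) + (-1.4)·(-1.4) + (-0.4)·(-0.4) + (-2.4)·(-2.4) + (5.6)·(5.6)) / 4 = 41.2/4 = 10.3
  S[A,B] = ((-1.4)·(4.4) + (-1.4)·(-3.6) + (-0.4)·(-3.6) + (-2.4)·(-1.6) + (5.6)·(4.4)) / 4 = 28.8/4 = 7.2
  S[B,B] = ((4.4)·(4.4) + (-3.6)·(-3.6) + (-3.6)·(-3.6) + (-1.6)·(-1.6) + (4.4)·(4.4)) / 4 = 67.2/4 = 16.8
  S = [[10.3, 7.2],
 [7.2, 16.8]].

Step 3 — invert S. det(S) = 10.3·16.8 - (7.2)² = 121.2.
  S^{-1} = (1/det) · [[d, -b], [-b, a]] = [[0.1386, -0.0594],
 [-0.0594, 0.085]].

Step 4 — quadratic form (x̄ - mu_0)^T · S^{-1} · (x̄ - mu_0):
  S^{-1} · (x̄ - mu_0) = (0.3564, -0.1766),
  (x̄ - mu_0)^T · [...] = (2.4)·(0.3564) + (-0.4)·(-0.1766) = 0.9261.

Step 5 — scale by n: T² = 5 · 0.9261 = 4.6304.

T² ≈ 4.6304


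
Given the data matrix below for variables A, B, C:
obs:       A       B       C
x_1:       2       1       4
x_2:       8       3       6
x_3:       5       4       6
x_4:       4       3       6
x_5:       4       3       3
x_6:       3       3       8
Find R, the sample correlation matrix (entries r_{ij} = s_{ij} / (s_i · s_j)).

Step 1 — column means:
  mean(A) = (2 + 8 + 5 + 4 + 4 + 3) / 6 = 26/6 = 4.3333
  mean(B) = (1 + 3 + 4 + 3 + 3 + 3) / 6 = 17/6 = 2.8333
  mean(C) = (4 + 6 + 6 + 6 + 3 + 8) / 6 = 33/6 = 5.5

Step 2 — sample variances and covariances s[i,j] = (1/(n-1)) · Σ_k (x_{k,i} - mean_i) · (x_{k,j} - mean_j), with n-1 = 5:
  s[A,A] = ((-2.3333)·(-2.3333) + (3.6667)·(3.6667) + (0.6667)·(0.6667) + (-0.3333)·(-0.3333) + (-0.3333)·(-0.3333) + (-1.3333)·(-1.3333)) / 5 = 21.3333/5 = 4.2667
  s[A,B] = ((-2.3333)·(-1.8333) + (3.6667)·(0.1667) + (0.6667)·(1.1667) + (-0.3333)·(0.1667) + (-0.3333)·(0.1667) + (-1.3333)·(0.1667)) / 5 = 5.3333/5 = 1.0667
  s[A,C] = ((-2.3333)·(-1.5) + (3.6667)·(0.5) + (0.6667)·(0.5) + (-0.3333)·(0.5) + (-0.3333)·(-2.5) + (-1.3333)·(2.5)) / 5 = 3/5 = 0.6
  s[B,B] = ((-1.8333)·(-1.8333) + (0.1667)·(0.1667) + (1.1667)·(1.1667) + (0.1667)·(0.1667) + (0.1667)·(0.1667) + (0.1667)·(0.1667)) / 5 = 4.8333/5 = 0.9667
  s[B,C] = ((-1.8333)·(-1.5) + (0.1667)·(0.5) + (1.1667)·(0.5) + (0.1667)·(0.5) + (0.1667)·(-2.5) + (0.1667)·(2.5)) / 5 = 3.5/5 = 0.7
  s[C,C] = ((-1.5)·(-1.5) + (0.5)·(0.5) + (0.5)·(0.5) + (0.5)·(0.5) + (-2.5)·(-2.5) + (2.5)·(2.5)) / 5 = 15.5/5 = 3.1
  Sample standard deviations s_i = √(s[i,i]):
  s(A) = √(4.2667) = 2.0656
  s(B) = √(0.9667) = 0.9832
  s(C) = √(3.1) = 1.7607

Step 3 — r_{ij} = s_{ij} / (s_i · s_j):
  r[A,A] = 1 (diagonal).
  r[A,B] = 1.0667 / (2.0656 · 0.9832) = 1.0667 / 2.0309 = 0.5252
  r[A,C] = 0.6 / (2.0656 · 1.7607) = 0.6 / 3.6368 = 0.165
  r[B,B] = 1 (diagonal).
  r[B,C] = 0.7 / (0.9832 · 1.7607) = 0.7 / 1.7311 = 0.4044
  r[C,C] = 1 (diagonal).

R is symmetric with unit diagonal. Assembling:

R = [[1, 0.5252, 0.165],
 [0.5252, 1, 0.4044],
 [0.165, 0.4044, 1]]


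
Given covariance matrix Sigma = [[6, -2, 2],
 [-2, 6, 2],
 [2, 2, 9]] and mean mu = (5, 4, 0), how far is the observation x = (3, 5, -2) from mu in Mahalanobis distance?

Step 1 — centre the observation: (x - mu) = (-2, 1, -2).

Step 2 — invert Sigma (cofactor / det for 3×3, or solve directly):
  Sigma^{-1} = [[0.2232, 0.0982, -0.0714],
 [0.0982, 0.2232, -0.0714],
 [-0.0714, -0.0714, 0.1429]].

Step 3 — form the quadratic (x - mu)^T · Sigma^{-1} · (x - mu):
  Sigma^{-1} · (x - mu) = (-0.2054, 0.1696, -0.2143).
  (x - mu)^T · [Sigma^{-1} · (x - mu)] = (-2)·(-0.2054) + (1)·(0.1696) + (-2)·(-0.2143) = 1.0089.

Step 4 — take square root: d = √(1.0089) ≈ 1.0045.

d(x, mu) = √(1.0089) ≈ 1.0045


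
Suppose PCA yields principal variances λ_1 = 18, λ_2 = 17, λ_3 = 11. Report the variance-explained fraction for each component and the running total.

Step 1 — total variance = trace(Sigma) = Σ λ_i = 18 + 17 + 11 = 46.

Step 2 — fraction explained by component i = λ_i / Σ λ:
  PC1: 18/46 = 0.3913
  PC2: 17/46 = 0.3696
  PC3: 11/46 = 0.2391

Step 3 — cumulative fraction after k components = (λ_1 + ... + λ_k) / Σ λ:
  k = 1: 18/46 = 0.3913
  k = 2: (18 + 17)/46 = 35/46 = 0.7609
  k = 3: (18 + 17 + 11)/46 = 46/46 = 1

Summary (fraction, with percent):

explained: PC1 0.3913 (39.13%), PC2 0.3696 (36.96%), PC3 0.2391 (23.91%);  cumulative: 0.3913, 0.7609, 1


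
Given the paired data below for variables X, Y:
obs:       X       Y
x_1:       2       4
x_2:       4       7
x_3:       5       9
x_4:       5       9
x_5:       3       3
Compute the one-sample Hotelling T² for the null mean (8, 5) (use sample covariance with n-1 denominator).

Step 1 — sample mean vector:
  mean(X) = (2 + 4 + 5 + 5 + 3) / 5 = 19/5 = 3.8
  mean(Y) = (4 + 7 + 9 + 9 + 3) / 5 = 32/5 = 6.4
  x̄ = (3.8, 6.4),  deviation x̄ - mu_0 = (3.8, 6.4) - (8, 5) = (-4.2, 1.4).

Step 2 — sample covariance matrix, S[i,j] = (1/(n-1)) · Σ_k (x_{k,i} - mean_i) · (x_{k,j} - mean_j), divisor n-1 = 4:
  S[X,X] = ((-1.8)·(-1.8) + (0.2)·(0.2) + (1.2)·(1.2) + (1.2)·(1.2) + (-0.8)·(-0.8)) / 4 = 6.8/4 = 1.7
  S[X,Y] = ((-1.8)·(-2.4) + (0.2)·(0.6) + (1.2)·(2.6) + (1.2)·(2.6) + (-0.8)·(-3.4)) / 4 = 13.4/4 = 3.35
  S[Y,Y] = ((-2.4)·(-2.4) + (0.6)·(0.6) + (2.6)·(2.6) + (2.6)·(2.6) + (-3.4)·(-3.4)) / 4 = 31.2/4 = 7.8
  S = [[1.7, 3.35],
 [3.35, 7.8]].

Step 3 — invert S. det(S) = 1.7·7.8 - (3.35)² = 2.0375.
  S^{-1} = (1/det) · [[d, -b], [-b, a]] = [[3.8282, -1.6442],
 [-1.6442, 0.8344]].

Step 4 — quadratic form (x̄ - mu_0)^T · S^{-1} · (x̄ - mu_0):
  S^{-1} · (x̄ - mu_0) = (-18.3804, 8.0736),
  (x̄ - mu_0)^T · [...] = (-4.2)·(-18.3804) + (1.4)·(8.0736) = 88.5006.

Step 5 — scale by n: T² = 5 · 88.5006 = 442.5031.

T² ≈ 442.5031
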